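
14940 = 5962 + 8978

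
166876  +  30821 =197697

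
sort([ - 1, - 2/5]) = [ -1,-2/5 ]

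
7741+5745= 13486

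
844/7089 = 844/7089 = 0.12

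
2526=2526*1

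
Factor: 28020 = 2^2*3^1*5^1 * 467^1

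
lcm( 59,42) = 2478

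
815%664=151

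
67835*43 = 2916905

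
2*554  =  1108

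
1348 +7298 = 8646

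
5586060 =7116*785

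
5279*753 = 3975087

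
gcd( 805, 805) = 805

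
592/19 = 592/19 = 31.16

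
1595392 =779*2048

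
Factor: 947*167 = 167^1*947^1 =158149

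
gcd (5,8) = 1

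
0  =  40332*0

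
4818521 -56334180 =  - 51515659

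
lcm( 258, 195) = 16770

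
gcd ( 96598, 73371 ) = 1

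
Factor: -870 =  - 2^1*3^1*5^1*29^1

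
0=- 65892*0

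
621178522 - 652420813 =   -  31242291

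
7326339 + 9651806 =16978145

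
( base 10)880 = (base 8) 1560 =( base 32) RG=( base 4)31300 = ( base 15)3da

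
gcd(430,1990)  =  10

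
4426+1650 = 6076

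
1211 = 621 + 590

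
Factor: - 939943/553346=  - 2^( - 1)*67^1*14029^1 * 276673^ ( - 1 ) 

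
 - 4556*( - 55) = 250580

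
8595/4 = 8595/4 = 2148.75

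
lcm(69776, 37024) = 1814176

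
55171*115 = 6344665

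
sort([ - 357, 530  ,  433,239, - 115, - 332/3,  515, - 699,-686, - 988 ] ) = [ - 988,-699, - 686, - 357, - 115, - 332/3,239,433,  515,530]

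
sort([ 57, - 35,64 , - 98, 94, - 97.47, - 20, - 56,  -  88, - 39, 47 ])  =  [ - 98, - 97.47, - 88,  -  56, - 39, - 35,  -  20, 47, 57,  64, 94] 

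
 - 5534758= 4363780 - 9898538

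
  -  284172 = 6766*(-42)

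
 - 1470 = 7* ( - 210)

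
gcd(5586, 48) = 6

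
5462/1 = 5462=5462.00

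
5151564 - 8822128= - 3670564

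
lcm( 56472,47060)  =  282360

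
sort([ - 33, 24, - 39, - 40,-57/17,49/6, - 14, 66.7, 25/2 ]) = [ - 40,-39, - 33, - 14, -57/17, 49/6,25/2,24, 66.7]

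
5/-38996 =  -5/38996 =-0.00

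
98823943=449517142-350693199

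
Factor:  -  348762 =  -2^1 *3^1 * 37^1 * 1571^1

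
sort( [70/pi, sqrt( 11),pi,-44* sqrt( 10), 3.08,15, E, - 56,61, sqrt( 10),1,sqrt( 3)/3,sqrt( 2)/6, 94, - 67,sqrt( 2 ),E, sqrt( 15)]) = [ - 44 * sqrt( 10), - 67, - 56,  sqrt(2 )/6,sqrt( 3 )/3,1,sqrt(2), E , E , 3.08,pi, sqrt( 10),sqrt( 11), sqrt( 15),15, 70/pi,61,94] 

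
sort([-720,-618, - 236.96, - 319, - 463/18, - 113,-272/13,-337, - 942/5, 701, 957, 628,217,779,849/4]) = [ -720 ,  -  618, - 337 , - 319,-236.96, - 942/5,- 113,-463/18,-272/13, 849/4,217, 628, 701,779 , 957 ]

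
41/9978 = 41/9978 = 0.00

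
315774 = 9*35086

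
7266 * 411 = 2986326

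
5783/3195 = 5783/3195  =  1.81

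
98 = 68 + 30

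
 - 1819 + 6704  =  4885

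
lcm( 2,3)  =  6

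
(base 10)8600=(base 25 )DJ0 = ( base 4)2012120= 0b10000110011000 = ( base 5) 233400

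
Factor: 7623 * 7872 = 2^6*3^3*7^1 *11^2*41^1  =  60008256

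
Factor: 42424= 2^3*5303^1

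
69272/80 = 865 + 9/10= 865.90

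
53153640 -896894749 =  - 843741109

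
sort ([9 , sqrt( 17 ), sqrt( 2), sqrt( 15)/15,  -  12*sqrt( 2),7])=[-12*sqrt ( 2), sqrt( 15) /15, sqrt( 2 ), sqrt( 17), 7, 9 ]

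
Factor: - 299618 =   -  2^1 * 11^1* 13619^1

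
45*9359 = 421155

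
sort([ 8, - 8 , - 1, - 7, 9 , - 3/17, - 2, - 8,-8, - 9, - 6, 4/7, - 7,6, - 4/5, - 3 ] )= [ - 9, - 8, - 8, -8, - 7, - 7, - 6, - 3,-2,-1, - 4/5, - 3/17, 4/7, 6, 8, 9 ]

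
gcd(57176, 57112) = 8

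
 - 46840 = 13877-60717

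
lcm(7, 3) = 21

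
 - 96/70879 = - 96/70879 = - 0.00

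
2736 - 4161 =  - 1425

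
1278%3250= 1278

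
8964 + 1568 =10532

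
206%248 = 206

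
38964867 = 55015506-16050639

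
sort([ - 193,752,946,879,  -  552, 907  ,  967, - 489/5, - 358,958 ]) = [ - 552, - 358,-193, - 489/5,752,879,  907,946,958,967 ]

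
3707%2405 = 1302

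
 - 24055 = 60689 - 84744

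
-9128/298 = -31 + 55/149 =- 30.63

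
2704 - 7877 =-5173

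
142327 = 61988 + 80339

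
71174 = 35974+35200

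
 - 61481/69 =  - 61481/69= -  891.03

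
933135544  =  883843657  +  49291887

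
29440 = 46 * 640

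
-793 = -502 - 291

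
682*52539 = 35831598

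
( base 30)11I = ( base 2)1110110100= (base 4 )32310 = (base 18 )2gc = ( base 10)948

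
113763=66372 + 47391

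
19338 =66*293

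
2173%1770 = 403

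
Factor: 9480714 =2^1*3^1*1580119^1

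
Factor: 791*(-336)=  -  2^4 * 3^1*7^2 * 113^1  =  -265776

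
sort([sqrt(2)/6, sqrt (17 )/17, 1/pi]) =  [sqrt(2) /6, sqrt (17)/17, 1/pi] 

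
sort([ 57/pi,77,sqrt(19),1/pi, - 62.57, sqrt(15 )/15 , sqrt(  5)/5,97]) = [-62.57, sqrt(15)/15, 1/pi,sqrt(5 )/5,  sqrt(19) , 57/pi,77, 97]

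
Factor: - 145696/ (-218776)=2^2*23^ (-1)*41^( - 1)*157^1= 628/943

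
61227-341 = 60886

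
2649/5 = 529 + 4/5 = 529.80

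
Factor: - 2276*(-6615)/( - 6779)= - 2^2*3^3*5^1* 7^2 *569^1 * 6779^(- 1 ) = -  15055740/6779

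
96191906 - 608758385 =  - 512566479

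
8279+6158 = 14437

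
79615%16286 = 14471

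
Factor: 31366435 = 5^1*19^1 * 41^1*8053^1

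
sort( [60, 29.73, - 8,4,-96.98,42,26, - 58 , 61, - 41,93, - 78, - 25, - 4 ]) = [ - 96.98, - 78, - 58, - 41,-25, - 8,  -  4,4, 26,29.73,42,60,61  ,  93] 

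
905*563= 509515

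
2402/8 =300 + 1/4 = 300.25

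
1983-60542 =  - 58559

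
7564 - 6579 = 985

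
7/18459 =1/2637= 0.00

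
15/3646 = 15/3646 = 0.00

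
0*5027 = 0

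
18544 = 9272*2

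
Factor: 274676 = 2^2 *68669^1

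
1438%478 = 4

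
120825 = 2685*45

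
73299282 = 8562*8561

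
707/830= 707/830 = 0.85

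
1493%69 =44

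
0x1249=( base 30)561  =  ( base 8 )11111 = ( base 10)4681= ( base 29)5gc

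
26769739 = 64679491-37909752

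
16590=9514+7076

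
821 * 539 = 442519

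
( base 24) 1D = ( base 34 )13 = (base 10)37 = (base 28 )19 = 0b100101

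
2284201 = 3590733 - 1306532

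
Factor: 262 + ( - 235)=3^3  =  27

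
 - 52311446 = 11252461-63563907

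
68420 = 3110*22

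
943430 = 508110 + 435320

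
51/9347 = 51/9347 = 0.01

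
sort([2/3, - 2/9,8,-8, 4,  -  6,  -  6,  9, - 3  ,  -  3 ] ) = [  -  8, - 6, - 6, - 3  ,-3,- 2/9,2/3,4, 8,9 ]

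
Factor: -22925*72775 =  - 5^4 * 7^1*41^1*71^1*131^1=- 1668366875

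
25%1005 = 25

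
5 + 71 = 76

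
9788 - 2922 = 6866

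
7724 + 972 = 8696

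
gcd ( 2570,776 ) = 2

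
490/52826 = 245/26413=0.01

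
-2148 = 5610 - 7758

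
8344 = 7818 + 526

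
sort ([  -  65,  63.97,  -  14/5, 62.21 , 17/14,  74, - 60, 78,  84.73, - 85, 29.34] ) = [ - 85, - 65,-60, - 14/5, 17/14,29.34,62.21,63.97,74,78,  84.73 ] 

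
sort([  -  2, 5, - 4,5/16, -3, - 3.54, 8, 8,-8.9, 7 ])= [- 8.9, - 4, - 3.54, - 3,  -  2, 5/16 , 5 , 7,  8,8]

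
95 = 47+48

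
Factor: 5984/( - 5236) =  - 2^3  *7^(-1) = - 8/7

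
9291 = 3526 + 5765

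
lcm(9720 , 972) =9720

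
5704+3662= 9366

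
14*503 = 7042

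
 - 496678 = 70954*( - 7)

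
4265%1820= 625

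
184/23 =8 = 8.00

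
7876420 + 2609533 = 10485953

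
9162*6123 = 56098926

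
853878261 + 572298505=1426176766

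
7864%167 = 15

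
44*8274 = 364056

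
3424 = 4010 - 586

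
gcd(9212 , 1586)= 2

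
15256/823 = 18 + 442/823 = 18.54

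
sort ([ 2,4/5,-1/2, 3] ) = [  -  1/2,4/5,2,3 ]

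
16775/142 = 118 + 19/142  =  118.13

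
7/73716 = 7/73716  =  0.00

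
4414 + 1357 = 5771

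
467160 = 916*510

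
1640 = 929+711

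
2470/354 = 6 + 173/177  =  6.98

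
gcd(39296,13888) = 64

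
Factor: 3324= 2^2 * 3^1*277^1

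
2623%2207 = 416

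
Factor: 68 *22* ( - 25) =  - 2^3*5^2*11^1*17^1 = -37400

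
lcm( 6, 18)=18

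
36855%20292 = 16563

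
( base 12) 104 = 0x94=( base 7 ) 301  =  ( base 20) 78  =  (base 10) 148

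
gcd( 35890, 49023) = 1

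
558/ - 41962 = -279/20981 = -  0.01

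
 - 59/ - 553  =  59/553 = 0.11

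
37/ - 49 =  - 37/49 = - 0.76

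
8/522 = 4/261 = 0.02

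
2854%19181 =2854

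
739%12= 7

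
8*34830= 278640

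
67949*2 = 135898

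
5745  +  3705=9450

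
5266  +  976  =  6242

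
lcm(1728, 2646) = 84672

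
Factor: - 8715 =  - 3^1 * 5^1*7^1*83^1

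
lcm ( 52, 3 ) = 156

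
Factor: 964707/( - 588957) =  - 321569/196319 = - 47^( - 1)*4177^( - 1)*321569^1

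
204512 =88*2324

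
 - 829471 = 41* (-20231)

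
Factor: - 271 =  - 271^1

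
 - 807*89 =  - 71823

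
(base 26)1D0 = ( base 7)2646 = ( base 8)1766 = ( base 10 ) 1014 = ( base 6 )4410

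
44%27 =17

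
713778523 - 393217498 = 320561025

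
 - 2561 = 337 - 2898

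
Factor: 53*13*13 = 8957  =  13^2*53^1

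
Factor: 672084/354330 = 294/155= 2^1 * 3^1 * 5^(  -  1) * 7^2*31^( - 1 ) 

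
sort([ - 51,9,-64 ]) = [ - 64,-51 , 9 ]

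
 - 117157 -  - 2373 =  - 114784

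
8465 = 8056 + 409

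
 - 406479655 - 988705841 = -1395185496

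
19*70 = 1330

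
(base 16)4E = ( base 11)71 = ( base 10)78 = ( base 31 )2g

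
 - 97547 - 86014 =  - 183561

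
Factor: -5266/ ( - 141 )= 2^1*3^ ( - 1)*47^ (-1)*2633^1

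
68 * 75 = 5100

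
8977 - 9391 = - 414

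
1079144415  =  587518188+491626227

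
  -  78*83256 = - 6493968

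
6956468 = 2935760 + 4020708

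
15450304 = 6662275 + 8788029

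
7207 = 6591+616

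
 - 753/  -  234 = 251/78 = 3.22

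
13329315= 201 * 66315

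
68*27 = 1836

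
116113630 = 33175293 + 82938337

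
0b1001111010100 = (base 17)109A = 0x13d4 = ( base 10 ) 5076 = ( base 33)4lr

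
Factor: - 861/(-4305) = 5^( - 1) = 1/5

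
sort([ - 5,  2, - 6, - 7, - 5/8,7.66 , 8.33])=[-7,-6, - 5, - 5/8,2,7.66,8.33 ]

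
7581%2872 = 1837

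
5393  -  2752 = 2641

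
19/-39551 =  - 19/39551 = - 0.00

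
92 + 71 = 163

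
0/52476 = 0 = 0.00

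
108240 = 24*4510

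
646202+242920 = 889122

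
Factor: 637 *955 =608335 = 5^1*7^2*13^1*191^1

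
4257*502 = 2137014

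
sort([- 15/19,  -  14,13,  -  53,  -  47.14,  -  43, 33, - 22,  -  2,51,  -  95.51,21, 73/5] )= [-95.51, - 53, - 47.14  ,  -  43,  -  22, - 14, - 2,  -  15/19, 13 , 73/5  ,  21, 33,51 ]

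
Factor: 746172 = 2^2*3^4*7^2*47^1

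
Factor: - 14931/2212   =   - 2^(-2)*3^3 = - 27/4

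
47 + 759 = 806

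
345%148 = 49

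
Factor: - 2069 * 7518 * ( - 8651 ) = 2^1 * 3^1*7^1*41^1 * 179^1*211^1*2069^1 = 134564073042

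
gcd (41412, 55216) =13804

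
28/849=28/849 = 0.03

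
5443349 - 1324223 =4119126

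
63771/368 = 173  +  107/368 = 173.29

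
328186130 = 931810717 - 603624587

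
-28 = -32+4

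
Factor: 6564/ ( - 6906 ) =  - 2^1*547^1*1151^( - 1) = - 1094/1151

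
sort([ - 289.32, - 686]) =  [ - 686,- 289.32] 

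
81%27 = 0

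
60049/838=60049/838 = 71.66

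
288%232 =56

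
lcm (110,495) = 990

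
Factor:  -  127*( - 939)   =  119253 = 3^1 * 127^1*  313^1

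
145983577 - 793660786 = - 647677209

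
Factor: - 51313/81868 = -529/844 = -2^( - 2)*23^2*211^ ( - 1)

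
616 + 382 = 998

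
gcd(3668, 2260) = 4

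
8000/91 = 8000/91 = 87.91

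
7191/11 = 7191/11 = 653.73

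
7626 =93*82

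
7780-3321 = 4459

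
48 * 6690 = 321120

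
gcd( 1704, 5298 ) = 6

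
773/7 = 110 + 3/7 = 110.43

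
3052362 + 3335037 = 6387399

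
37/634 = 37/634= 0.06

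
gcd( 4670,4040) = 10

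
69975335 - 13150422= 56824913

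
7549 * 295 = 2226955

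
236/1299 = 236/1299=0.18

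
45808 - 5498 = 40310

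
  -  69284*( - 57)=3949188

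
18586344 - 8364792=10221552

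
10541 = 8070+2471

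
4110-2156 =1954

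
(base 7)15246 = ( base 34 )3mw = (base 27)5M9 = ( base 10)4248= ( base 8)10230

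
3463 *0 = 0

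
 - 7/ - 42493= 7/42493  =  0.00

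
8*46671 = 373368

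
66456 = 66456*1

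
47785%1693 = 381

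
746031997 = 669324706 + 76707291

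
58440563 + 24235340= 82675903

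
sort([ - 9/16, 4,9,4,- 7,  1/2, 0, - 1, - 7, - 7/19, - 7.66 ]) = [ - 7.66, - 7, - 7, - 1, - 9/16,-7/19,0,1/2,4,4,9]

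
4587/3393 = 1529/1131 = 1.35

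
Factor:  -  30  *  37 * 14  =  -2^2*3^1 *5^1*7^1*37^1= - 15540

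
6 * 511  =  3066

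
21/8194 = 21/8194 = 0.00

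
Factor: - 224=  - 2^5 * 7^1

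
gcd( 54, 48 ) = 6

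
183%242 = 183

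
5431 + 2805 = 8236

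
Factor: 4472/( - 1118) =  - 2^2 = - 4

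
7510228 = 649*11572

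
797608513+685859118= 1483467631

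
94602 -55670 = 38932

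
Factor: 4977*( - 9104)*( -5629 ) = 255053412432 = 2^4*3^2*7^1*13^1 * 79^1*433^1*569^1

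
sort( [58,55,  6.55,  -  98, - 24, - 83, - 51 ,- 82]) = [-98, - 83,-82, - 51, - 24, 6.55, 55, 58]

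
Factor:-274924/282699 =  -884/909 = - 2^2 * 3^( - 2) *13^1*17^1*101^( -1 ) 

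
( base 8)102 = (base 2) 1000010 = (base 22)30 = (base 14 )4a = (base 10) 66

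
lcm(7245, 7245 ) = 7245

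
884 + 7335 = 8219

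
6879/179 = 6879/179 = 38.43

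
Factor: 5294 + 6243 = 83^1*139^1 = 11537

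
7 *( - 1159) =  - 8113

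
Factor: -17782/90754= -8891/45377  =  - 17^1*523^1*45377^ (-1 )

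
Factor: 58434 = 2^1* 3^1*9739^1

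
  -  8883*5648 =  - 50171184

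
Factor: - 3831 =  - 3^1*1277^1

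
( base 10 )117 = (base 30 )3r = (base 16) 75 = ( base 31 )3o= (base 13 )90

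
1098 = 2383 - 1285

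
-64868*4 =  - 259472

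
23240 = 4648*5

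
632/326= 316/163 =1.94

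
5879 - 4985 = 894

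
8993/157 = 8993/157 = 57.28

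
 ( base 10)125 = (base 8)175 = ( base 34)3N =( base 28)4D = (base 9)148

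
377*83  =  31291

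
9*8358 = 75222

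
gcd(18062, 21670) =22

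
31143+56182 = 87325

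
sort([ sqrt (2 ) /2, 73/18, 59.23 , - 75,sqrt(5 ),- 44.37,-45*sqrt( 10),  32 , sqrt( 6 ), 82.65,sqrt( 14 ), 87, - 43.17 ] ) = [ - 45 * sqrt( 10 ), - 75,-44.37, - 43.17, sqrt( 2 ) /2,sqrt( 5),sqrt( 6), sqrt( 14), 73/18, 32, 59.23, 82.65, 87]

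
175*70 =12250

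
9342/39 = 239+7/13 =239.54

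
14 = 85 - 71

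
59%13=7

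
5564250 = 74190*75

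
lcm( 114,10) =570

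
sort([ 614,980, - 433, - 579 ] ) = [-579, - 433,614,980]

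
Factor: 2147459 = 83^1*25873^1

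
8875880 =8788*1010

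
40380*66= 2665080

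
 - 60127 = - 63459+3332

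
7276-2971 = 4305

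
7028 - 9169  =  -2141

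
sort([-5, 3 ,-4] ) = [ - 5 ,-4,3]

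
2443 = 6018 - 3575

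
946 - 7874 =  - 6928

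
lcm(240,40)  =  240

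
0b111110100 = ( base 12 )358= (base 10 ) 500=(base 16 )1F4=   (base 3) 200112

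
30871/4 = 7717+3/4 = 7717.75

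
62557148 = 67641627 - 5084479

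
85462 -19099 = 66363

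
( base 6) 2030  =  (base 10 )450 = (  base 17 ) 198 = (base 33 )DL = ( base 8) 702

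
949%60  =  49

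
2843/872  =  2843/872 = 3.26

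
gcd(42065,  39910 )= 5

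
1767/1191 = 1 + 192/397 = 1.48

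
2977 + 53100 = 56077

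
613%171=100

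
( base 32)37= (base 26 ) 3p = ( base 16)67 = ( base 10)103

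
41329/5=41329/5 = 8265.80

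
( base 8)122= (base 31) 2k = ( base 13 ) 64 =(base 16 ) 52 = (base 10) 82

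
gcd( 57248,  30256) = 16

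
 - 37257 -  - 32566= - 4691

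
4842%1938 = 966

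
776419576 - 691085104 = 85334472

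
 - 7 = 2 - 9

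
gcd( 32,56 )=8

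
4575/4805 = 915/961 = 0.95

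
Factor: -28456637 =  - 11^1*  2586967^1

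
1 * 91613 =91613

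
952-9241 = -8289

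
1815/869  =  165/79 = 2.09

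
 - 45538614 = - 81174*561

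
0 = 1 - 1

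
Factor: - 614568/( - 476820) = 2^1*3^(  -  2) * 5^( - 1)*29^1 = 58/45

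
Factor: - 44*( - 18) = 2^3*3^2*11^1 = 792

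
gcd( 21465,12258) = 27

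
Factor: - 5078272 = - 2^8*83^1*239^1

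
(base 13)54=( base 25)2j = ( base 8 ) 105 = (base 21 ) 36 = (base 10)69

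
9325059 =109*85551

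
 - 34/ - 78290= 17/39145= 0.00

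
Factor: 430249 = 31^1*13879^1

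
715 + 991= 1706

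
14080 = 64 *220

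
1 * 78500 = 78500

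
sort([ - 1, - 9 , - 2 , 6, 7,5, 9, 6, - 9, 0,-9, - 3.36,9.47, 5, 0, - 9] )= [ - 9, - 9, - 9, - 9, - 3.36 , - 2, - 1,0,  0, 5 , 5,6, 6, 7, 9, 9.47]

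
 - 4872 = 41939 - 46811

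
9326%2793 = 947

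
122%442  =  122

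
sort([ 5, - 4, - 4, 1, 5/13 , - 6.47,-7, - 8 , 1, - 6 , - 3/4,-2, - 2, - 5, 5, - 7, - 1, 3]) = [ - 8, - 7,-7,- 6.47, - 6, - 5, - 4  , - 4, - 2,-2, - 1 ,-3/4 , 5/13,1, 1, 3, 5, 5] 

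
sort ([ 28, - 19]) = [ - 19,28] 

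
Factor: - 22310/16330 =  - 97/71 = - 71^( - 1)*97^1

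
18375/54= 6125/18 = 340.28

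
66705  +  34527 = 101232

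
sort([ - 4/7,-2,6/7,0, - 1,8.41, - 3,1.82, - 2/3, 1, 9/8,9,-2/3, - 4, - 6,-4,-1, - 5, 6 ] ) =[ - 6, - 5, - 4,  -  4, - 3, - 2,-1, - 1, - 2/3,-2/3, - 4/7,0,  6/7,1, 9/8 , 1.82, 6, 8.41, 9] 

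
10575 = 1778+8797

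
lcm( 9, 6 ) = 18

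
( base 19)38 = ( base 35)1u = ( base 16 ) 41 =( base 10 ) 65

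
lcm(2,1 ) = 2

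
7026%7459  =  7026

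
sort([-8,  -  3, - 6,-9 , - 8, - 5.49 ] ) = [ - 9, - 8 ,-8, - 6, - 5.49, - 3] 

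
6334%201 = 103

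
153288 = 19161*8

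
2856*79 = 225624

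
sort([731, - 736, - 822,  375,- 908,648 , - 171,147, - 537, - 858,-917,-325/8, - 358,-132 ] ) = [ - 917,  -  908,-858, - 822,-736,-537,-358, - 171, - 132,-325/8,147,375,648, 731 ]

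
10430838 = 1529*6822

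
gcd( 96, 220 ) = 4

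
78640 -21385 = 57255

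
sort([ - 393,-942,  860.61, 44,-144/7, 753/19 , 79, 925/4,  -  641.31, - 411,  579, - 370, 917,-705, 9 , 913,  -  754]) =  [-942,-754,-705, - 641.31, -411,  -  393,  -  370 ,-144/7,  9, 753/19, 44, 79,925/4,  579, 860.61, 913, 917]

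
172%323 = 172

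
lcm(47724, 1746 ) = 143172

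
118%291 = 118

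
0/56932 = 0 = 0.00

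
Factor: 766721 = 766721^1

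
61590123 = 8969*6867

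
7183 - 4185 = 2998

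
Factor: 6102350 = 2^1*5^2*31^2*127^1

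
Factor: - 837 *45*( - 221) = 8323965 = 3^5*5^1*  13^1*17^1*31^1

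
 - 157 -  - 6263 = 6106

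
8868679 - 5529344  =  3339335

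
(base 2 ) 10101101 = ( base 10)173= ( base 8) 255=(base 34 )53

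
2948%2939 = 9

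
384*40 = 15360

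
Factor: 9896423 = 317^1*31219^1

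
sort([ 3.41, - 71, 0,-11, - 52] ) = [-71,-52, - 11,0, 3.41] 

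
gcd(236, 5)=1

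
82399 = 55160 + 27239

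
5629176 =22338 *252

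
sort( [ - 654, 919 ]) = [ - 654, 919 ] 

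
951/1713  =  317/571 = 0.56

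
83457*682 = 56917674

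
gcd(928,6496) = 928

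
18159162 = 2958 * 6139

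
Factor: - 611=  - 13^1*47^1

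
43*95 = 4085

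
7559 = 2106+5453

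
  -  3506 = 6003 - 9509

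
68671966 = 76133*902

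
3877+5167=9044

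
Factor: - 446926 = -2^1*223463^1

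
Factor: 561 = 3^1*11^1*17^1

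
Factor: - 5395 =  - 5^1*13^1 * 83^1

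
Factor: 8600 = 2^3*5^2 * 43^1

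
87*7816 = 679992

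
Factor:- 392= - 2^3*7^2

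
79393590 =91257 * 870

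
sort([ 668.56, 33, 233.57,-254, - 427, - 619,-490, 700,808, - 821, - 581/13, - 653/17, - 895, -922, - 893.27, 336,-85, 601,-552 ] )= [ - 922, - 895,-893.27, - 821, - 619, -552, - 490, -427, - 254,  -  85, - 581/13, - 653/17,33, 233.57,336,601,668.56, 700, 808 ] 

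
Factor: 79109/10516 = 331/44 = 2^( - 2 )*11^( - 1)*331^1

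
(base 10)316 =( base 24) D4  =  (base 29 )aq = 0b100111100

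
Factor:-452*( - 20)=2^4  *  5^1*113^1=   9040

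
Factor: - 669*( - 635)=3^1*5^1*127^1*223^1 = 424815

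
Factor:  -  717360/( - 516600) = 2^1*3^( -1)*5^( - 1)*7^1*41^(  -  1)*61^1= 854/615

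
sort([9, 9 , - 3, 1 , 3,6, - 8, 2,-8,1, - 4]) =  [  -  8, - 8, - 4, - 3,1, 1, 2 , 3,  6 , 9,  9]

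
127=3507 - 3380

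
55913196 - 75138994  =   - 19225798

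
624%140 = 64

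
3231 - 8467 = -5236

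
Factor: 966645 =3^2 * 5^1*21481^1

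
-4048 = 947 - 4995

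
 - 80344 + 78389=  - 1955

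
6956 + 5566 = 12522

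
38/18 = 2 + 1/9 = 2.11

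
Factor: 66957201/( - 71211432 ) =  - 2^( - 3 )*3^1  *29^1*157^( - 1 )*18899^( - 1)*256541^1 = - 22319067/23737144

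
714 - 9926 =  - 9212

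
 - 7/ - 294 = 1/42 = 0.02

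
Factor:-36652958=- 2^1*1831^1*10009^1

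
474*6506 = 3083844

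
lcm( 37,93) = 3441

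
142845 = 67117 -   -  75728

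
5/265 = 1/53 = 0.02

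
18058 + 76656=94714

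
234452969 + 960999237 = 1195452206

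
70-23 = 47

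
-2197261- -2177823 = -19438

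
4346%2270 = 2076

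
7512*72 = 540864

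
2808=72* 39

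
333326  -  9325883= - 8992557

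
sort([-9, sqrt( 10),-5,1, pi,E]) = [ - 9,-5, 1, E , pi, sqrt( 10)]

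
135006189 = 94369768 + 40636421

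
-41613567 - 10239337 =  - 51852904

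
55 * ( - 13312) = - 732160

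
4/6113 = 4/6113 = 0.00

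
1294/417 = 3 + 43/417 = 3.10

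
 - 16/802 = - 8/401 = -0.02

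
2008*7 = 14056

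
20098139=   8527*2357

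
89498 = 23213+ 66285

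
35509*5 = 177545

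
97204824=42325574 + 54879250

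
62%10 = 2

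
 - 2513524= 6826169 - 9339693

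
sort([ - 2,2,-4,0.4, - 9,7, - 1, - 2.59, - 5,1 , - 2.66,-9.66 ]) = [ - 9.66, - 9,-5, - 4, - 2.66, - 2.59,-2 , - 1,0.4, 1 , 2, 7 ]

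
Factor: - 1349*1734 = - 2339166  =  - 2^1*3^1*17^2 * 19^1*71^1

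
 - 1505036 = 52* (-28943 )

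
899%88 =19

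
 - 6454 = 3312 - 9766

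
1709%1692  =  17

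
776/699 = 776/699=1.11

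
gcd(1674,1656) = 18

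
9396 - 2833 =6563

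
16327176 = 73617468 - 57290292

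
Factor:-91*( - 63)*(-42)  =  -2^1*3^3*7^3 *13^1 = -240786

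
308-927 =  - 619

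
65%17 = 14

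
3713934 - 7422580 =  - 3708646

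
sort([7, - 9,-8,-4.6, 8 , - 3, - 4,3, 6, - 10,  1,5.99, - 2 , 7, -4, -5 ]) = [ - 10,  -  9 , - 8,  -  5 ,-4.6 , - 4,  -  4,-3,-2,1, 3,5.99, 6, 7, 7, 8 ] 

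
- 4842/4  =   - 1211+1/2 = - 1210.50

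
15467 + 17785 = 33252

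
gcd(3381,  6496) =7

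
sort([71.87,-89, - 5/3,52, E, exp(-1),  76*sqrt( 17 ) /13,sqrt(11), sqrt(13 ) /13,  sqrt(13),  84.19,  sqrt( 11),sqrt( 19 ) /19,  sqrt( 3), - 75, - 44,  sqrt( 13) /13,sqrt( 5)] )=[ - 89,  -  75,-44, - 5/3,sqrt( 19)/19, sqrt( 13) /13,sqrt(13) /13,exp ( - 1 ),sqrt( 3), sqrt( 5 ), E,sqrt( 11),sqrt(11 ),sqrt( 13),  76 * sqrt ( 17)/13,52, 71.87,84.19]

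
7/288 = 7/288 =0.02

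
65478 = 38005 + 27473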